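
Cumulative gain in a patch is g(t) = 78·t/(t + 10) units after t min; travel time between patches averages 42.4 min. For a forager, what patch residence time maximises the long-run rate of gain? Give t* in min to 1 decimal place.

By the marginal value theorem, leave when the instantaneous gain rate g'(t) equals the habitat-wide average g(t)/(T + t).
g'(t) = 78·10/(t + 10)². Setting 78·10/(t+10)² = 78t/[(t+10)(42.4+t)] gives 10(42.4+t) = t(t+10), so t² = 10×42.4 = 424.
t* = √424 = 20.59 min.

20.6 min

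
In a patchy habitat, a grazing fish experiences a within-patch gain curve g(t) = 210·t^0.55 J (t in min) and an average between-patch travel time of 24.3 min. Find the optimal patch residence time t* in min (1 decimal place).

29.7 min

Maximise g(t)/(T+t): set derivative to zero → g'(t)(T+t) = g(t).
g'(t) = 0.55·210·t^-0.45. Setting 0.55·210·t^-0.45 = 210·t^0.55/(24.3+t) gives 0.55(24.3+t) = t, so 0.45·t = 0.55×24.3.
t* = 0.55×24.3/0.45 = 29.7 min.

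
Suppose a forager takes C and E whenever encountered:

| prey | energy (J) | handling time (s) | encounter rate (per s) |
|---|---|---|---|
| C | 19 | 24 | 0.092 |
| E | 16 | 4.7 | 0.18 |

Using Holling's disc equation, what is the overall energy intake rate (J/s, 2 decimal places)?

R = (0.092×19 + 0.18×16) / (1 + 0.092×24 + 0.18×4.7) = 4.628/4.054 = 1.142 J/s.

1.14 J/s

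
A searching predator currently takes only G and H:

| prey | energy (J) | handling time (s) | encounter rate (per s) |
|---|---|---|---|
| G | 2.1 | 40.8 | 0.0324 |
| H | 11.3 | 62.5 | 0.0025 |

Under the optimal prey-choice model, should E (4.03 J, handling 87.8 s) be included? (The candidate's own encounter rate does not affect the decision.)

On G and H alone, R = ΣλE/(1+Σλh) = 0.09629/2.478 = 0.03886 J/s.
Profitability of E: 4.03/87.8 = 0.0459 J/s.
Since 0.0459 > R, including E increases the long-run rate.

Yes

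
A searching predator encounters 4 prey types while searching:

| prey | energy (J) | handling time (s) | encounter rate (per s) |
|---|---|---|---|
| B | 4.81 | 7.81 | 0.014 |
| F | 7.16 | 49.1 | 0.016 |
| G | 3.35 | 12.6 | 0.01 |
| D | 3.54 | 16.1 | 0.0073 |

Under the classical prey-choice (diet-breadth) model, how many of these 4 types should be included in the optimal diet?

4

Rank by E/h (J/s): B 0.616, G 0.266, D 0.22, F 0.146. Include each in turn until the next type's E/h falls below the running intake rate.
Rate on top 1: 0.0607. G: 0.266 > 0.0607 → include.
Rate on top 2: 0.08163. D: 0.22 > 0.08163 → include.
Rate on top 3: 0.09364. F: 0.146 > 0.09364 → include.
Optimal diet: B, G, D, F — 4 of 4 types.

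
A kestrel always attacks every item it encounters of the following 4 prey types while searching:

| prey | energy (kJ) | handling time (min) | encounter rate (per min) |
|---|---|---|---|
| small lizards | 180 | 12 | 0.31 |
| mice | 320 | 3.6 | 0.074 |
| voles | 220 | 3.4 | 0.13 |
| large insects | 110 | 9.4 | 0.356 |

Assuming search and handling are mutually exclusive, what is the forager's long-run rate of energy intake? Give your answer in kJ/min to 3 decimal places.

R = (0.31×180 + 0.074×320 + 0.13×220 + 0.356×110) / (1 + 0.31×12 + 0.074×3.6 + 0.13×3.4 + 0.356×9.4) = 147.2/8.775 = 16.78 kJ/min.

16.780 kJ/min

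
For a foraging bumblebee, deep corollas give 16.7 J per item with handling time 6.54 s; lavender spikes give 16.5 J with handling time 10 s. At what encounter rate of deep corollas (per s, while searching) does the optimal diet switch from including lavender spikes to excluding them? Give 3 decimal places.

Drop lavender spikes once their profitability E₂/h₂ falls below the rate achievable on deep corollas alone: E₂/h₂ = λE₁/(1 + λh₁).
Solve for λ: λE₁h₂ = E₂(1 + λh₁) → λ(E₁h₂ − E₂h₁) = E₂ → λ = E₂/(E₁h₂ − E₂h₁).
λ = 16.5/(16.7×10 − 16.5×6.54) = 16.5/59.09 = 0.2792 per s.

0.279 per s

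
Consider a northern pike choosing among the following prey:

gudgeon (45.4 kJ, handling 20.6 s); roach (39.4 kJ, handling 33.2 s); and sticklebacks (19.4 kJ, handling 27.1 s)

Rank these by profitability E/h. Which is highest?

gudgeon

Profitability E/h (kJ/s): gudgeon = 45.4/20.6 = 2.2, roach = 39.4/33.2 = 1.19, sticklebacks = 19.4/27.1 = 0.716.
Ranked: gudgeon > roach > sticklebacks.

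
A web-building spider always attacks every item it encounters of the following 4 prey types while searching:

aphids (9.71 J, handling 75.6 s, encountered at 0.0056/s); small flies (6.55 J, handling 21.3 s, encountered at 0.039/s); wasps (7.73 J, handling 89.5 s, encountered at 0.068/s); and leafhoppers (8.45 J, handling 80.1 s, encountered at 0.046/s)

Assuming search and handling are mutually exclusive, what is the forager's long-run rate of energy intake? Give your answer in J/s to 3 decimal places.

R = Σλ_iE_i / (1 + Σλ_ih_i)
Numerator: 0.0056×9.71 + 0.039×6.55 + 0.068×7.73 + 0.046×8.45 = 1.224
Denominator: 1 + 0.0056×75.6 + 0.039×21.3 + 0.068×89.5 + 0.046×80.1 = 12.02
R = 1.224/12.02 = 0.1018 J/s

0.102 J/s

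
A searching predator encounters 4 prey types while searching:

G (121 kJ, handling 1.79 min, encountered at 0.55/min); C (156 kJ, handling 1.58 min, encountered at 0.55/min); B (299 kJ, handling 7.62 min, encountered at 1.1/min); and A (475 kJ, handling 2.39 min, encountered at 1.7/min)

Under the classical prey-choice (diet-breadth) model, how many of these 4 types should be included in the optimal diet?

1

E/h in descending order: A 199, C 98.7, G 67.6, B 39.2 kJ/min. The optimal diet is the largest prefix of this list for which every included type satisfies E_i/h_i > R on the types above it.
Rate on top 1: 159.5. C: 98.7 < 159.5 → exclude; stop.
Optimal diet: A — 1 of 4 types.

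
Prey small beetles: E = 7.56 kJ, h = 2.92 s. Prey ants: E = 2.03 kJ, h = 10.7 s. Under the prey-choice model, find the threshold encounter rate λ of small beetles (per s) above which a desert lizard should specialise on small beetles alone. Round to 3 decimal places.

At the threshold, the rate on small beetles alone equals the profitability of ants: λ·7.56/(1 + λ·2.92) = 2.03/10.7 = 0.1897.
Rearranging, λ(7.56 − 0.1897×2.92) = 0.1897, so λ = 0.1897/7.006 = 0.02708 per s.

0.027 per s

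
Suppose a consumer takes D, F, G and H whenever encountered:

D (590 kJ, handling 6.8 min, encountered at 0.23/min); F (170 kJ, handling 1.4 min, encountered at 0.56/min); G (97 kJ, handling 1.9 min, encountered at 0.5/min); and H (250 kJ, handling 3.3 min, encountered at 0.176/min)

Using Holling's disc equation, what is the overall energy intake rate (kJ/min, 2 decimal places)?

66.29 kJ/min

Energy encountered per unit search time: 0.23×590 + 0.56×170 + 0.5×97 + 0.176×250 = 323.4 kJ/min.
Handling time per unit search time: 0.23×6.8 + 0.56×1.4 + 0.5×1.9 + 0.176×3.3 = 3.879.
Rate = 323.4/(1 + 3.879) = 66.29 kJ/min.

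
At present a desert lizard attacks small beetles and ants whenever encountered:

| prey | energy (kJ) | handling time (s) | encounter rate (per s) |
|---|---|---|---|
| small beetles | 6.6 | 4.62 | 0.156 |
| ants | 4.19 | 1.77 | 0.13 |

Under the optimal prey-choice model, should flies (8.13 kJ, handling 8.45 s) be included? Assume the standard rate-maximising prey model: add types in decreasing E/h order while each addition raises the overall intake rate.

Current rate: (0.156×6.6 + 0.13×4.19)/(1 + 0.156×4.62 + 0.13×1.77) = 0.807 kJ/s.
flies: E/h = 8.13/8.45 = 0.9621 kJ/s.
Since 0.9621 > R, including flies increases the long-run rate.

Yes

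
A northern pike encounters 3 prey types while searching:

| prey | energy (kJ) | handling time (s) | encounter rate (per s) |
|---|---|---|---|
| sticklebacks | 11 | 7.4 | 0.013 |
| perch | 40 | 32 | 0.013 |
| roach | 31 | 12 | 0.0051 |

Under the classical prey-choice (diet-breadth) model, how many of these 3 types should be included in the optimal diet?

E/h in descending order: roach 2.58, sticklebacks 1.49, perch 1.25 kJ/s. The optimal diet is the largest prefix of this list for which every included type satisfies E_i/h_i > R on the types above it.
Rate on top 1: 0.149. sticklebacks: 1.49 > 0.149 → include.
Rate on top 2: 0.2602. perch: 1.25 > 0.2602 → include.
Optimal diet: roach, sticklebacks, perch — 3 of 3 types.

3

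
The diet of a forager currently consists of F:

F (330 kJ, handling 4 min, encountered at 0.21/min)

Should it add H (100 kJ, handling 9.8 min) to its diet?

On F alone, R = ΣλE/(1+Σλh) = 69.3/1.84 = 37.66 kJ/min.
H: E/h = 100/9.8 = 10.2 kJ/min.
Since 10.2 < R, time spent handling H is better spent searching.

No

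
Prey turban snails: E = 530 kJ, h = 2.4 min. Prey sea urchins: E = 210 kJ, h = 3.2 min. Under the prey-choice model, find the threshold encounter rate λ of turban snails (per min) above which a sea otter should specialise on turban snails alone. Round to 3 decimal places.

Drop sea urchins once their profitability E₂/h₂ falls below the rate achievable on turban snails alone: E₂/h₂ = λE₁/(1 + λh₁).
Solve for λ: λE₁h₂ = E₂(1 + λh₁) → λ(E₁h₂ − E₂h₁) = E₂ → λ = E₂/(E₁h₂ − E₂h₁).
λ = 210/(530×3.2 − 210×2.4) = 210/1192 = 0.1762 per min.

0.176 per min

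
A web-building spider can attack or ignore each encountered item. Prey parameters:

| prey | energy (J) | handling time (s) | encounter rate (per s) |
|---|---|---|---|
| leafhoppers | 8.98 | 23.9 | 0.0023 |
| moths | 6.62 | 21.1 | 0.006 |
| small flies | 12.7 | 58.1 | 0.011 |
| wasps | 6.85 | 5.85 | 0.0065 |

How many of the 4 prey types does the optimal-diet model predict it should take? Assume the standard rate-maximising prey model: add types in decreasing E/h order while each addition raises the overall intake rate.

4

Profitabilities (E/h, J/s): wasps 1.17, leafhoppers 0.376, moths 0.314, small flies 0.219. Add prey in this order while the next type's profitability exceeds the intake rate on those already taken.
Rate on top 1: 0.04289. leafhoppers: 0.376 > 0.04289 → include.
Rate on top 2: 0.05963. moths: 0.314 > 0.05963 → include.
Rate on top 3: 0.08601. small flies: 0.219 > 0.08601 → include.
Optimal diet: wasps, leafhoppers, moths, small flies — 4 of 4 types.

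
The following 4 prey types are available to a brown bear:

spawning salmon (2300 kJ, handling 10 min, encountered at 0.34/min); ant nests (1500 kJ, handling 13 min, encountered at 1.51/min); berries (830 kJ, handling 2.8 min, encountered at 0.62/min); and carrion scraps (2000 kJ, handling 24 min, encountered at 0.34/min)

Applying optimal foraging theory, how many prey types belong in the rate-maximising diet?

2

Rank by E/h (kJ/min): berries 296, spawning salmon 230, ant nests 115, carrion scraps 83.3. Include each in turn until the next type's E/h falls below the running intake rate.
Rate on top 1: 188.1. spawning salmon: 230 > 188.1 → include.
Rate on top 2: 211.3. ant nests: 115 < 211.3 → exclude; stop.
Optimal diet: berries, spawning salmon — 2 of 4 types.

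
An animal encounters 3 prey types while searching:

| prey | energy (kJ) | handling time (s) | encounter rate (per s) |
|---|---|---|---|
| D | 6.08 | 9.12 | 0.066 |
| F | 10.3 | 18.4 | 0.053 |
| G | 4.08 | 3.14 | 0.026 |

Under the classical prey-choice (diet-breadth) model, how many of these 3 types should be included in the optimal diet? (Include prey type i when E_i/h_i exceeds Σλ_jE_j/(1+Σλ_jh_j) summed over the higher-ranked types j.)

3

E/h in descending order: G 1.3, D 0.667, F 0.56 kJ/s. The optimal diet is the largest prefix of this list for which every included type satisfies E_i/h_i > R on the types above it.
Rate on top 1: 0.09807. D: 0.667 > 0.09807 → include.
Rate on top 2: 0.3014. F: 0.56 > 0.3014 → include.
Optimal diet: G, D, F — 3 of 3 types.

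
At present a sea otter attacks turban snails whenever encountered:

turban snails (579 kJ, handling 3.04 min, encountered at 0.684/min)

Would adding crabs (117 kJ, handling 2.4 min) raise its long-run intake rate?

No

Current rate: (0.684×579)/(1 + 0.684×3.04) = 128.6 kJ/min.
crabs: E/h = 117/2.4 = 48.75 kJ/min.
Since 48.75 < R, time spent handling crabs is better spent searching.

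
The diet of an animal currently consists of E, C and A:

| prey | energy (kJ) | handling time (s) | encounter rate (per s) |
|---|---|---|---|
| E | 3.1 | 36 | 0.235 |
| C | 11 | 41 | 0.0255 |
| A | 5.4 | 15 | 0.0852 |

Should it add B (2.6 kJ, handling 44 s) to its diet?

No

Current rate: (0.235×3.1 + 0.0255×11 + 0.0852×5.4)/(1 + 0.235×36 + 0.0255×41 + 0.0852×15) = 0.1247 kJ/s.
B: E/h = 2.6/44 = 0.05909 kJ/s.
Since 0.05909 < R, time spent handling B is better spent searching.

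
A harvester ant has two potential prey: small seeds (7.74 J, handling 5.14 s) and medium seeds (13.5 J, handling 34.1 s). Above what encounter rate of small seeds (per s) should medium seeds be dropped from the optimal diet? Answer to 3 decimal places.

Drop medium seeds once their profitability E₂/h₂ falls below the rate achievable on small seeds alone: E₂/h₂ = λE₁/(1 + λh₁).
Solve for λ: λE₁h₂ = E₂(1 + λh₁) → λ(E₁h₂ − E₂h₁) = E₂ → λ = E₂/(E₁h₂ − E₂h₁).
λ = 13.5/(7.74×34.1 − 13.5×5.14) = 13.5/194.5 = 0.06939 per s.

0.069 per s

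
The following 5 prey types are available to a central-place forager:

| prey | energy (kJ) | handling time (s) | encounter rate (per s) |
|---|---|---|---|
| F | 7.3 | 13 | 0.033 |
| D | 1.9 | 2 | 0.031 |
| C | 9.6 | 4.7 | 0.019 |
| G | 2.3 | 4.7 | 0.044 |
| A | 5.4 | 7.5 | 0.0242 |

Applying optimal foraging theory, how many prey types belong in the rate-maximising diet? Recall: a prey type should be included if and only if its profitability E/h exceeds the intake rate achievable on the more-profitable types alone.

E/h in descending order: C 2.04, D 0.95, A 0.72, F 0.562, G 0.489 kJ/s. The optimal diet is the largest prefix of this list for which every included type satisfies E_i/h_i > R on the types above it.
Rate on top 1: 0.1674. D: 0.95 > 0.1674 → include.
Rate on top 2: 0.2096. A: 0.72 > 0.2096 → include.
Rate on top 3: 0.2791. F: 0.562 > 0.2791 → include.
Rate on top 4: 0.3479. G: 0.489 > 0.3479 → include.
Optimal diet: C, D, A, F, G — 5 of 5 types.

5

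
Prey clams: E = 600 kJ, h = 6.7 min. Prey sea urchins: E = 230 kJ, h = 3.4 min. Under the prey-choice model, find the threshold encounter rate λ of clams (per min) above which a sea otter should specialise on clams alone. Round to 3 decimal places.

The zero-one rule: include sea urchins iff E₂/h₂ > λE₁/(1+λh₁). Equality gives the switch point.
λE₁h₂ = E₂ + λE₂h₁ ⇒ λ = E₂/(E₁h₂ − E₂h₁) = 230/(2040 − 1541) = 0.4609 per min.

0.461 per min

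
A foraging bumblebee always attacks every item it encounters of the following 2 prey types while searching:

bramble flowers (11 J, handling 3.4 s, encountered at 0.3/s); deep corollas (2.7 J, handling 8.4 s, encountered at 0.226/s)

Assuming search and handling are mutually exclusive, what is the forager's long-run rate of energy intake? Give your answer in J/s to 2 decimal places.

R = Σλ_iE_i / (1 + Σλ_ih_i)
Numerator: 0.3×11 + 0.226×2.7 = 3.91
Denominator: 1 + 0.3×3.4 + 0.226×8.4 = 3.918
R = 3.91/3.918 = 0.9979 J/s

1.00 J/s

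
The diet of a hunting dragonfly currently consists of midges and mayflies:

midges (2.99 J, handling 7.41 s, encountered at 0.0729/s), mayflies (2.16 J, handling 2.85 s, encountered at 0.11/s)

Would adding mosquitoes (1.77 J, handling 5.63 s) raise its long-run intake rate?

Yes

Intake rate on the current diet: R = (0.0729×2.99 + 0.11×2.16) / (1 + 0.0729×7.41 + 0.11×2.85) = 0.4556/1.854 = 0.2458 J/s.
Profitability of mosquitoes: 1.77/5.63 = 0.3144 J/s.
0.3144 > 0.2458, so adding mosquitoes raises the average — include it.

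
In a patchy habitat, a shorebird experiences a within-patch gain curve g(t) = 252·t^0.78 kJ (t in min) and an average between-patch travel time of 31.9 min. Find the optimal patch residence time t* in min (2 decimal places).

113.10 min

By the marginal value theorem, leave when the instantaneous gain rate g'(t) equals the habitat-wide average g(t)/(T + t).
g'(t) = 0.78·252·t^-0.22. Setting 0.78·252·t^-0.22 = 252·t^0.78/(31.9+t) gives 0.78(31.9+t) = t, so 0.22·t = 0.78×31.9.
t* = 0.78×31.9/0.22 = 113.1 min.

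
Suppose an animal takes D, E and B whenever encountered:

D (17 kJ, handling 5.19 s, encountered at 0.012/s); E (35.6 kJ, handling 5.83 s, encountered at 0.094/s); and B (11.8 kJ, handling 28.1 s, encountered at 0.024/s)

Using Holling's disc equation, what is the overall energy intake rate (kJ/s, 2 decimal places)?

1.68 kJ/s

Energy encountered per unit search time: 0.012×17 + 0.094×35.6 + 0.024×11.8 = 3.834 kJ/s.
Handling time per unit search time: 0.012×5.19 + 0.094×5.83 + 0.024×28.1 = 1.285.
Rate = 3.834/(1 + 1.285) = 1.678 kJ/s.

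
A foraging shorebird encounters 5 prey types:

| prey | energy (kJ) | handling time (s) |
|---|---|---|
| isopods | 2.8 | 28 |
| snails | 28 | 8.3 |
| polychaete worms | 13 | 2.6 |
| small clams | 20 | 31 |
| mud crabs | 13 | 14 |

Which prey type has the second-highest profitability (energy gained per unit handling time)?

Profitability E/h (kJ/s): isopods = 2.8/28 = 0.1, snails = 28/8.3 = 3.37, polychaete worms = 13/2.6 = 5, small clams = 20/31 = 0.645, mud crabs = 13/14 = 0.929.
Ranked: polychaete worms > snails > mud crabs > small clams > isopods.

snails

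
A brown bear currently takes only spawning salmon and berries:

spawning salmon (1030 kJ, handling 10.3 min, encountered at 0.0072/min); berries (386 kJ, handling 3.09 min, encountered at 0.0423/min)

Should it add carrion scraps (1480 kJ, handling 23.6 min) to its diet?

Yes

Current rate: (0.0072×1030 + 0.0423×386)/(1 + 0.0072×10.3 + 0.0423×3.09) = 19.71 kJ/min.
carrion scraps: E/h = 1480/23.6 = 62.71 kJ/min.
Since 62.71 > R, including carrion scraps increases the long-run rate.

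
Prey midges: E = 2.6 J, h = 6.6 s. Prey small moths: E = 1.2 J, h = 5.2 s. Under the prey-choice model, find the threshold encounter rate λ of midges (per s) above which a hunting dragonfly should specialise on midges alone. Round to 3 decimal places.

The zero-one rule: include small moths iff E₂/h₂ > λE₁/(1+λh₁). Equality gives the switch point.
λE₁h₂ = E₂ + λE₂h₁ ⇒ λ = E₂/(E₁h₂ − E₂h₁) = 1.2/(13.52 − 7.92) = 0.2143 per s.

0.214 per s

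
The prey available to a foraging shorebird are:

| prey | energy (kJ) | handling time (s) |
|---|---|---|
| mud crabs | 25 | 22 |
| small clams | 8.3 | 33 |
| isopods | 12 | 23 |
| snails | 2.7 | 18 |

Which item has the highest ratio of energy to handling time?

mud crabs

Profitability E/h (kJ/s): mud crabs = 25/22 = 1.14, small clams = 8.3/33 = 0.252, isopods = 12/23 = 0.522, snails = 2.7/18 = 0.15.
Ranked: mud crabs > isopods > small clams > snails.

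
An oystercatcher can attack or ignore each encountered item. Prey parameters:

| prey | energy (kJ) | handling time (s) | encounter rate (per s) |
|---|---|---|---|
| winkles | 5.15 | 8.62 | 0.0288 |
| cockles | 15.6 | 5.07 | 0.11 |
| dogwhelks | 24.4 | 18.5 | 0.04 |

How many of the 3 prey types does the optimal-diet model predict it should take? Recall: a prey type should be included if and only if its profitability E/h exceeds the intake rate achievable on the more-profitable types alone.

Profitabilities (E/h, kJ/s): cockles 3.08, dogwhelks 1.32, winkles 0.597. Add prey in this order while the next type's profitability exceeds the intake rate on those already taken.
Rate on top 1: 1.102. dogwhelks: 1.32 > 1.102 → include.
Rate on top 2: 1.172. winkles: 0.597 < 1.172 → exclude; stop.
Optimal diet: cockles, dogwhelks — 2 of 3 types.

2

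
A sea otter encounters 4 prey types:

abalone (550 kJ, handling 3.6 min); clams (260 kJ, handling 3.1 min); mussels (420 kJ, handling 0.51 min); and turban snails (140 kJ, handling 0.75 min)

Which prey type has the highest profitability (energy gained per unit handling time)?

In descending order of E/h:
mussels: 420/0.51 = 824 kJ/min
turban snails: 140/0.75 = 187 kJ/min
abalone: 550/3.6 = 153 kJ/min
clams: 260/3.1 = 83.9 kJ/min

mussels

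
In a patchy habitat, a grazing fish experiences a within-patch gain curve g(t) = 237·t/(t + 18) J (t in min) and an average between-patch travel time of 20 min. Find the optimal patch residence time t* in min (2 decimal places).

18.97 min

Maximise g(t)/(T+t): set derivative to zero → g'(t)(T+t) = g(t).
g'(t) = 237·18/(t + 18)². Setting 237·18/(t+18)² = 237t/[(t+18)(20+t)] gives 18(20+t) = t(t+18), so t² = 18×20 = 360.
t* = √360 = 18.97 min.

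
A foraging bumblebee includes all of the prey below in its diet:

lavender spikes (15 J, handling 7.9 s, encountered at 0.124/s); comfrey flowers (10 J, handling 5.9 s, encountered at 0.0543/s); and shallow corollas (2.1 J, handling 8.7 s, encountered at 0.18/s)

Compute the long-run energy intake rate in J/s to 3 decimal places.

0.719 J/s

R = Σλ_iE_i / (1 + Σλ_ih_i)
Numerator: 0.124×15 + 0.0543×10 + 0.18×2.1 = 2.781
Denominator: 1 + 0.124×7.9 + 0.0543×5.9 + 0.18×8.7 = 3.866
R = 2.781/3.866 = 0.7194 J/s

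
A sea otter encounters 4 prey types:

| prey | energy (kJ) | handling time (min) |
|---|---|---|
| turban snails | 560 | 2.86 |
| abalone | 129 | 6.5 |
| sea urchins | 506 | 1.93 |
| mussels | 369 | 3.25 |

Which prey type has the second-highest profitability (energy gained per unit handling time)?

turban snails

In descending order of E/h:
sea urchins: 506/1.93 = 262 kJ/min
turban snails: 560/2.86 = 196 kJ/min
mussels: 369/3.25 = 114 kJ/min
abalone: 129/6.5 = 19.8 kJ/min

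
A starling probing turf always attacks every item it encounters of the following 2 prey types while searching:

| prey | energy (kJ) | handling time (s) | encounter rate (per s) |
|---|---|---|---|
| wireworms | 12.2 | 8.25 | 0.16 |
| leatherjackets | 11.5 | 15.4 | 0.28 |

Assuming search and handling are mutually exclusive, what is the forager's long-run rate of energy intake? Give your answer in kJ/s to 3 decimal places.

0.780 kJ/s

Energy encountered per unit search time: 0.16×12.2 + 0.28×11.5 = 5.172 kJ/s.
Handling time per unit search time: 0.16×8.25 + 0.28×15.4 = 5.632.
Rate = 5.172/(1 + 5.632) = 0.7799 kJ/s.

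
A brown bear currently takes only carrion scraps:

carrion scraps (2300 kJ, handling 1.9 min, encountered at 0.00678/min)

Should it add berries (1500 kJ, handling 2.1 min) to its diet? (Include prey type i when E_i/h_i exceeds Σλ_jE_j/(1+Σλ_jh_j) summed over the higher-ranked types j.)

Yes

On carrion scraps alone, R = ΣλE/(1+Σλh) = 15.59/1.013 = 15.4 kJ/min.
Profitability of berries: 1500/2.1 = 714.3 kJ/min.
714.3 > 15.4, so adding berries raises the average — include it.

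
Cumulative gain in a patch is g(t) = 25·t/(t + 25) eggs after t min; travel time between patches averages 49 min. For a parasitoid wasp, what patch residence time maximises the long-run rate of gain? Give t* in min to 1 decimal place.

35.0 min

Maximise g(t)/(T+t): set derivative to zero → g'(t)(T+t) = g(t).
g'(t) = 25·25/(t + 25)². Setting 25·25/(t+25)² = 25t/[(t+25)(49+t)] gives 25(49+t) = t(t+25), so t² = 25×49 = 1225.
t* = √1225 = 35 min.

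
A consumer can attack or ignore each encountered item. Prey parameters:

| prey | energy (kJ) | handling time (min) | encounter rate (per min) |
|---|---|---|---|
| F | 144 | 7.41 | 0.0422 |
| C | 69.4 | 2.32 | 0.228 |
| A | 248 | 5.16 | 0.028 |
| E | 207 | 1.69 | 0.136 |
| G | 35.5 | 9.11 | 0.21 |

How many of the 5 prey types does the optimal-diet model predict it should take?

Profitabilities (E/h, kJ/min): E 122, A 48.1, C 29.9, F 19.4, G 3.9. Add prey in this order while the next type's profitability exceeds the intake rate on those already taken.
Rate on top 1: 22.89. A: 48.1 > 22.89 → include.
Rate on top 2: 25.54. C: 29.9 > 25.54 → include.
Rate on top 3: 26.75. F: 19.4 < 26.75 → exclude; stop.
Optimal diet: E, A, C — 3 of 5 types.

3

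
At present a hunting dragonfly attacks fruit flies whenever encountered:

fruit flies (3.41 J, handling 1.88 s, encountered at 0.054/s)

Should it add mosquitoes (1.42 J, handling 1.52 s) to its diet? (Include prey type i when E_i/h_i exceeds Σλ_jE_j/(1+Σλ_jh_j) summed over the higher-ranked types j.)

On fruit flies alone, R = ΣλE/(1+Σλh) = 0.1841/1.102 = 0.1672 J/s.
mosquitoes: E/h = 1.42/1.52 = 0.9342 J/s.
0.9342 > 0.1672, so adding mosquitoes raises the average — include it.

Yes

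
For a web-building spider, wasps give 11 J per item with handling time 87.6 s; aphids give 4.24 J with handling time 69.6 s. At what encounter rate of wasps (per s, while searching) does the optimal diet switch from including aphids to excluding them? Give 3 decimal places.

0.011 per s

Drop aphids once their profitability E₂/h₂ falls below the rate achievable on wasps alone: E₂/h₂ = λE₁/(1 + λh₁).
Solve for λ: λE₁h₂ = E₂(1 + λh₁) → λ(E₁h₂ − E₂h₁) = E₂ → λ = E₂/(E₁h₂ − E₂h₁).
λ = 4.24/(11×69.6 − 4.24×87.6) = 4.24/394.2 = 0.01076 per s.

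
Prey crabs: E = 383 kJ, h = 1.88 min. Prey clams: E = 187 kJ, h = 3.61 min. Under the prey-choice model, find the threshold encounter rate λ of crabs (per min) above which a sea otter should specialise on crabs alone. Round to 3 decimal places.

0.181 per min

At the threshold, the rate on crabs alone equals the profitability of clams: λ·383/(1 + λ·1.88) = 187/3.61 = 51.8.
Rearranging, λ(383 − 51.8×1.88) = 51.8, so λ = 51.8/285.6 = 0.1814 per min.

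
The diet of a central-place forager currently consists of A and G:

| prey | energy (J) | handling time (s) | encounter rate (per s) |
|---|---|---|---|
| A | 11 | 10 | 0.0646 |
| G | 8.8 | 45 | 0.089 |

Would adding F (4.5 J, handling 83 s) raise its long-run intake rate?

Current rate: (0.0646×11 + 0.089×8.8)/(1 + 0.0646×10 + 0.089×45) = 0.2643 J/s.
F: E/h = 4.5/83 = 0.05422 J/s.
0.05422 < 0.2643, so adding F would lower the average — exclude it.

No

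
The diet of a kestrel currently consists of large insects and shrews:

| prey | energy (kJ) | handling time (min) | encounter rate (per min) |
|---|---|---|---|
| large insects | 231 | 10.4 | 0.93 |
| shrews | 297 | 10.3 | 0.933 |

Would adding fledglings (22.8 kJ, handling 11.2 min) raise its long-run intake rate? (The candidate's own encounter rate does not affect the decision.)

Intake rate on the current diet: R = (0.93×231 + 0.933×297) / (1 + 0.93×10.4 + 0.933×10.3) = 491.9/20.28 = 24.25 kJ/min.
fledglings: E/h = 22.8/11.2 = 2.036 kJ/min.
2.036 < 24.25, so adding fledglings would lower the average — exclude it.

No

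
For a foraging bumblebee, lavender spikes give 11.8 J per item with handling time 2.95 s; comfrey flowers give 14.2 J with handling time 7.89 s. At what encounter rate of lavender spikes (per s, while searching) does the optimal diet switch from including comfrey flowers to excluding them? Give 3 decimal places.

0.277 per s

The zero-one rule: include comfrey flowers iff E₂/h₂ > λE₁/(1+λh₁). Equality gives the switch point.
λE₁h₂ = E₂ + λE₂h₁ ⇒ λ = E₂/(E₁h₂ − E₂h₁) = 14.2/(93.1 − 41.89) = 0.2773 per s.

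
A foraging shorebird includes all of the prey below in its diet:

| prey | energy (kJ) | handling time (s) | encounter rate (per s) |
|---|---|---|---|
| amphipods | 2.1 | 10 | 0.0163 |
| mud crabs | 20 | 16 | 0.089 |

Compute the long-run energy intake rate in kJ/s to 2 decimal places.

0.70 kJ/s

R = Σλ_iE_i / (1 + Σλ_ih_i)
Numerator: 0.0163×2.1 + 0.089×20 = 1.814
Denominator: 1 + 0.0163×10 + 0.089×16 = 2.587
R = 1.814/2.587 = 0.7013 kJ/s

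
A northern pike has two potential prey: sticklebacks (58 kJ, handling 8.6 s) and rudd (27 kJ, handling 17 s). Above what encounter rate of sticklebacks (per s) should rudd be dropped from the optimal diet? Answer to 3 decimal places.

Drop rudd once their profitability E₂/h₂ falls below the rate achievable on sticklebacks alone: E₂/h₂ = λE₁/(1 + λh₁).
Solve for λ: λE₁h₂ = E₂(1 + λh₁) → λ(E₁h₂ − E₂h₁) = E₂ → λ = E₂/(E₁h₂ − E₂h₁).
λ = 27/(58×17 − 27×8.6) = 27/753.8 = 0.03582 per s.

0.036 per s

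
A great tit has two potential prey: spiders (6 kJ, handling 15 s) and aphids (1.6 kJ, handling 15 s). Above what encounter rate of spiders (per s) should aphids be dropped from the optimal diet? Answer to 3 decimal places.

The zero-one rule: include aphids iff E₂/h₂ > λE₁/(1+λh₁). Equality gives the switch point.
λE₁h₂ = E₂ + λE₂h₁ ⇒ λ = E₂/(E₁h₂ − E₂h₁) = 1.6/(90 − 24) = 0.02424 per s.

0.024 per s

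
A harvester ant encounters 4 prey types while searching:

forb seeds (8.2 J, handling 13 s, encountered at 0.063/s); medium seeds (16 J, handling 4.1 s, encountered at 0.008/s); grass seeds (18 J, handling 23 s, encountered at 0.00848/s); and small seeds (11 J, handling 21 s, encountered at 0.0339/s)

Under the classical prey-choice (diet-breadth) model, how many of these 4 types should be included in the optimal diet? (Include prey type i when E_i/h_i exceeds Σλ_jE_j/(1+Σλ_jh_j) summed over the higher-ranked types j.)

Rank by E/h (J/s): medium seeds 3.9, grass seeds 0.783, forb seeds 0.631, small seeds 0.524. Include each in turn until the next type's E/h falls below the running intake rate.
Rate on top 1: 0.1239. grass seeds: 0.783 > 0.1239 → include.
Rate on top 2: 0.2286. forb seeds: 0.631 > 0.2286 → include.
Rate on top 3: 0.3895. small seeds: 0.524 > 0.3895 → include.
Optimal diet: medium seeds, grass seeds, forb seeds, small seeds — 4 of 4 types.

4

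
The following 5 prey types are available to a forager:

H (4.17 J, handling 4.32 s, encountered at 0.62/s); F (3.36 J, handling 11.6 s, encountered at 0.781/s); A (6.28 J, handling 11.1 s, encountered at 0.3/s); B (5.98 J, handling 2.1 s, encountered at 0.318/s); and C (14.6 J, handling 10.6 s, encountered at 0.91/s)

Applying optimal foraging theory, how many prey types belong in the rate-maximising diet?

Profitabilities (E/h, J/s): B 2.85, C 1.38, H 0.965, A 0.566, F 0.29. Add prey in this order while the next type's profitability exceeds the intake rate on those already taken.
Rate on top 1: 1.14. C: 1.38 > 1.14 → include.
Rate on top 2: 1.342. H: 0.965 < 1.342 → exclude; stop.
Optimal diet: B, C — 2 of 5 types.

2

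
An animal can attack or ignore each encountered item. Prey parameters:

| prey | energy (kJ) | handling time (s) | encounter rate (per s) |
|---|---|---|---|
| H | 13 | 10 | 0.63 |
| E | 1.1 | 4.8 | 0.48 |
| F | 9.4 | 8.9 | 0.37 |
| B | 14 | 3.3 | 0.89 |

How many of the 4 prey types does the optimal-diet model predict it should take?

Profitabilities (E/h, kJ/s): B 4.24, H 1.3, F 1.06, E 0.229. Add prey in this order while the next type's profitability exceeds the intake rate on those already taken.
Rate on top 1: 3.165. H: 1.3 < 3.165 → exclude; stop.
Optimal diet: B — 1 of 4 types.

1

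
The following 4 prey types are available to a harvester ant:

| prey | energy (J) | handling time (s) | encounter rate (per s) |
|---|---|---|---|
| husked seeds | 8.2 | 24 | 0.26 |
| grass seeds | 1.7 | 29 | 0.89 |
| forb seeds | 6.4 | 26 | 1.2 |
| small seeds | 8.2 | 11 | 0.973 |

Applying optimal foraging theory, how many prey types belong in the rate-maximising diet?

E/h in descending order: small seeds 0.745, husked seeds 0.342, forb seeds 0.246, grass seeds 0.0586 J/s. The optimal diet is the largest prefix of this list for which every included type satisfies E_i/h_i > R on the types above it.
Rate on top 1: 0.6818. husked seeds: 0.342 < 0.6818 → exclude; stop.
Optimal diet: small seeds — 1 of 4 types.

1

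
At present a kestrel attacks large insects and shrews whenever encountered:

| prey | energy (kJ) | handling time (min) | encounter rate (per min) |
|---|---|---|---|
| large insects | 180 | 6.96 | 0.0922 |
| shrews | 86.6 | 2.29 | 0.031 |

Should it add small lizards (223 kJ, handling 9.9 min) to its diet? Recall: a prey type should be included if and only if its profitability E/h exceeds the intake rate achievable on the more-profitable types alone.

Current rate: (0.0922×180 + 0.031×86.6)/(1 + 0.0922×6.96 + 0.031×2.29) = 11.26 kJ/min.
small lizards: E/h = 223/9.9 = 22.53 kJ/min.
22.53 > 11.26, so adding small lizards raises the average — include it.

Yes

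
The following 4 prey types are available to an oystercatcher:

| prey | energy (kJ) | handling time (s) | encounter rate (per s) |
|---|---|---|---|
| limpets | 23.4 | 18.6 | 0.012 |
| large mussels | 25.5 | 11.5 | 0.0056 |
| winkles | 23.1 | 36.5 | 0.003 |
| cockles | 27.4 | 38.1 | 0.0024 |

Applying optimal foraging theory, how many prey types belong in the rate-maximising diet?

E/h in descending order: large mussels 2.22, limpets 1.26, cockles 0.719, winkles 0.633 kJ/s. The optimal diet is the largest prefix of this list for which every included type satisfies E_i/h_i > R on the types above it.
Rate on top 1: 0.1342. limpets: 1.26 > 0.1342 → include.
Rate on top 2: 0.329. cockles: 0.719 > 0.329 → include.
Rate on top 3: 0.3549. winkles: 0.633 > 0.3549 → include.
Optimal diet: large mussels, limpets, cockles, winkles — 4 of 4 types.

4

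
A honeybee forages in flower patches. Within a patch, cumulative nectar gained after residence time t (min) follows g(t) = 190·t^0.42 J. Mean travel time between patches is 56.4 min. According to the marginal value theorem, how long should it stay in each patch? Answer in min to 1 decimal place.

By the marginal value theorem, leave when the instantaneous gain rate g'(t) equals the habitat-wide average g(t)/(T + t).
g'(t) = 0.42·190·t^-0.58. Setting 0.42·190·t^-0.58 = 190·t^0.42/(56.4+t) gives 0.42(56.4+t) = t, so 0.58·t = 0.42×56.4.
t* = 0.42×56.4/0.58 = 40.84 min.

40.8 min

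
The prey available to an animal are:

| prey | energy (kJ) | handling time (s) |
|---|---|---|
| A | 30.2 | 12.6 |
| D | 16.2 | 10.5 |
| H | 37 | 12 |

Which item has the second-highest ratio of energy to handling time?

A

In descending order of E/h:
H: 37/12 = 3.08 kJ/s
A: 30.2/12.6 = 2.4 kJ/s
D: 16.2/10.5 = 1.54 kJ/s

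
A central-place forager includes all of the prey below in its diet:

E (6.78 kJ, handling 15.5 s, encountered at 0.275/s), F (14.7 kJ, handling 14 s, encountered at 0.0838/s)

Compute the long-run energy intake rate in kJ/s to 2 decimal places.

R = Σλ_iE_i / (1 + Σλ_ih_i)
Numerator: 0.275×6.78 + 0.0838×14.7 = 3.096
Denominator: 1 + 0.275×15.5 + 0.0838×14 = 6.436
R = 3.096/6.436 = 0.4811 kJ/s

0.48 kJ/s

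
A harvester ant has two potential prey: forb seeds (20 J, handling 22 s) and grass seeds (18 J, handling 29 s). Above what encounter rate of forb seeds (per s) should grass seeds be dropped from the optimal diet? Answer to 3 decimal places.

0.098 per s

Drop grass seeds once their profitability E₂/h₂ falls below the rate achievable on forb seeds alone: E₂/h₂ = λE₁/(1 + λh₁).
Solve for λ: λE₁h₂ = E₂(1 + λh₁) → λ(E₁h₂ − E₂h₁) = E₂ → λ = E₂/(E₁h₂ − E₂h₁).
λ = 18/(20×29 − 18×22) = 18/184 = 0.09783 per s.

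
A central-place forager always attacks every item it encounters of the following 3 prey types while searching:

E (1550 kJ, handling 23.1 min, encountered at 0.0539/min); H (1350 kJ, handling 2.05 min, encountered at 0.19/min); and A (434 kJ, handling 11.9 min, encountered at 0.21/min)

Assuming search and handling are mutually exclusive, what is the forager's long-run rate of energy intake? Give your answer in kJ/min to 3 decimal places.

Energy encountered per unit search time: 0.0539×1550 + 0.19×1350 + 0.21×434 = 431.2 kJ/min.
Handling time per unit search time: 0.0539×23.1 + 0.19×2.05 + 0.21×11.9 = 4.134.
Rate = 431.2/(1 + 4.134) = 83.99 kJ/min.

83.993 kJ/min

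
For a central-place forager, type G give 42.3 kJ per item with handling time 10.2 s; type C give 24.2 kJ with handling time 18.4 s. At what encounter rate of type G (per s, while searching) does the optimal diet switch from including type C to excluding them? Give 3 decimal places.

0.046 per s

Drop type C once their profitability E₂/h₂ falls below the rate achievable on type G alone: E₂/h₂ = λE₁/(1 + λh₁).
Solve for λ: λE₁h₂ = E₂(1 + λh₁) → λ(E₁h₂ − E₂h₁) = E₂ → λ = E₂/(E₁h₂ − E₂h₁).
λ = 24.2/(42.3×18.4 − 24.2×10.2) = 24.2/531.5 = 0.04553 per s.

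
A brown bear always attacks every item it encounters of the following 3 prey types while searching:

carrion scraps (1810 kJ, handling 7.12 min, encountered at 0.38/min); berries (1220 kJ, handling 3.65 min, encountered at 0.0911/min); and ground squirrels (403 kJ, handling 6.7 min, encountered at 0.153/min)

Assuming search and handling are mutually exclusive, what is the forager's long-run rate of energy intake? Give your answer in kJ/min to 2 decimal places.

169.97 kJ/min

R = (0.38×1810 + 0.0911×1220 + 0.153×403) / (1 + 0.38×7.12 + 0.0911×3.65 + 0.153×6.7) = 860.6/5.063 = 170 kJ/min.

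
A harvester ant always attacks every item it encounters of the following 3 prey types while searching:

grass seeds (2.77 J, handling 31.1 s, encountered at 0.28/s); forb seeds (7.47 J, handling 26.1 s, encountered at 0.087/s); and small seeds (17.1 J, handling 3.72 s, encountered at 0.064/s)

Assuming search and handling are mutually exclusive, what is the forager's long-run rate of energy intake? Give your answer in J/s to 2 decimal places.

0.21 J/s

R = Σλ_iE_i / (1 + Σλ_ih_i)
Numerator: 0.28×2.77 + 0.087×7.47 + 0.064×17.1 = 2.52
Denominator: 1 + 0.28×31.1 + 0.087×26.1 + 0.064×3.72 = 12.22
R = 2.52/12.22 = 0.2063 J/s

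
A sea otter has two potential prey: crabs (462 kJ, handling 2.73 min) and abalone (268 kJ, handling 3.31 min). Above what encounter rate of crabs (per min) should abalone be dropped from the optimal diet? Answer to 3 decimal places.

At the threshold, the rate on crabs alone equals the profitability of abalone: λ·462/(1 + λ·2.73) = 268/3.31 = 80.97.
Rearranging, λ(462 − 80.97×2.73) = 80.97, so λ = 80.97/241 = 0.336 per min.

0.336 per min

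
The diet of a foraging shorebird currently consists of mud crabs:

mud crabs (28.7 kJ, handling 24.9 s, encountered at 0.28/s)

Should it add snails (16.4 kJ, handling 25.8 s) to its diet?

No

Intake rate on the current diet: R = (0.28×28.7) / (1 + 0.28×24.9) = 8.036/7.972 = 1.008 kJ/s.
Profitability of snails: 16.4/25.8 = 0.6357 kJ/s.
Since 0.6357 < R, time spent handling snails is better spent searching.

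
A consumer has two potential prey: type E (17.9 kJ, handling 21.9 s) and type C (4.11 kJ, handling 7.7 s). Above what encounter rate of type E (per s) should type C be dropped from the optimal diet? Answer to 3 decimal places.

The zero-one rule: include type C iff E₂/h₂ > λE₁/(1+λh₁). Equality gives the switch point.
λE₁h₂ = E₂ + λE₂h₁ ⇒ λ = E₂/(E₁h₂ − E₂h₁) = 4.11/(137.8 − 90.01) = 0.08595 per s.

0.086 per s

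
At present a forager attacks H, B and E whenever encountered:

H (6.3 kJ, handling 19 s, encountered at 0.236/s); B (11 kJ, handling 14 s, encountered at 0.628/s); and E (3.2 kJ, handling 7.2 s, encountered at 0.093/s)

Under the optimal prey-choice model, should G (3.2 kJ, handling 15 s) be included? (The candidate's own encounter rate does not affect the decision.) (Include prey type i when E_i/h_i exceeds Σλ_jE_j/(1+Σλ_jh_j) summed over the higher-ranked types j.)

No

Current rate: (0.236×6.3 + 0.628×11 + 0.093×3.2)/(1 + 0.236×19 + 0.628×14 + 0.093×7.2) = 0.5816 kJ/s.
Profitability of G: 3.2/15 = 0.2133 kJ/s.
Since 0.2133 < R, time spent handling G is better spent searching.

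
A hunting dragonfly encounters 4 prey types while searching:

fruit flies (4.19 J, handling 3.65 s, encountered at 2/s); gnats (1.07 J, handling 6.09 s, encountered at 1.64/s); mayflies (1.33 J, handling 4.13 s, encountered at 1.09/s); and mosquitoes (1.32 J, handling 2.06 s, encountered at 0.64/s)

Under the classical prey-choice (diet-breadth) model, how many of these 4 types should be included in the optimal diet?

1

Profitabilities (E/h, J/s): fruit flies 1.15, mosquitoes 0.641, mayflies 0.322, gnats 0.176. Add prey in this order while the next type's profitability exceeds the intake rate on those already taken.
Rate on top 1: 1.01. mosquitoes: 0.641 < 1.01 → exclude; stop.
Optimal diet: fruit flies — 1 of 4 types.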